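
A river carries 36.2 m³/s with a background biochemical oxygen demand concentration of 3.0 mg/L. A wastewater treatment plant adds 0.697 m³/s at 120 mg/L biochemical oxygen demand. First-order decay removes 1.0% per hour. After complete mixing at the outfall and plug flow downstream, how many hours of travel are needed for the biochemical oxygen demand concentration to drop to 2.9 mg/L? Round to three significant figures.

Flow-weighted average: C = (36.20·3.000 + 0.6970·120.0) / 36.90 = 192.2/36.90 = 5.210 mg/L.
1.0%/h lost → k = −ln(1 − 0.01) = 0.01005 h⁻¹.
5.210·exp(−k·t) = 2.9 → t = ln(5.210/2.9)/k = 209900 s = 58.30 h.

58.3 h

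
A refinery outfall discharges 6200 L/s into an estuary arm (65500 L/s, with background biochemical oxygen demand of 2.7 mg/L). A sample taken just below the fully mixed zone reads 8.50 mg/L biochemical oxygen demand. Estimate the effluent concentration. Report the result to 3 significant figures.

Mass balance: 65500·2.700 + 6200·Cₑ = 71700·8.500
→ Cₑ = (71700·8.500 − 65500·2.700) / 6200 = 69.77 mg/L.

69.8 mg/L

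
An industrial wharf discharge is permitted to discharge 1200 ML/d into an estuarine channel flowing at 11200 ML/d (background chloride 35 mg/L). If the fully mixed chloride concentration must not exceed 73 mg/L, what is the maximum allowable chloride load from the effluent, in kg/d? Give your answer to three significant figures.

513000 kg/d

Mass balance at the limit: 11200·35.00 + 1200·Cₑ = 12400·73 → Cₑ = 427.7 mg/L.
1200 ML/d = 13.89 m³/s. Load = 13.89 m³/s × 427.7 g/m³ × 86 400 s/d = 513200 kg/d.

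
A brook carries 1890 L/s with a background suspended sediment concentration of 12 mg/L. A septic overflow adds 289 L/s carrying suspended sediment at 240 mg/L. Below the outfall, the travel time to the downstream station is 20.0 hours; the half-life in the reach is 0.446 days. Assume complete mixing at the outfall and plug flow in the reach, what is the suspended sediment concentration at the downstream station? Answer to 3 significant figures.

Flow-weighted average: C = (1890·12.00 + 289.0·240.0) / 2179 = 92040/2179 = 42.24 mg/L.
Half-life 0.446 d → k = ln 2 / 0.446 = 1.554 d⁻¹.
Decay over the reach: 42.24·exp(−kt) = 42.24·0.2739 = 11.57 mg/L.

11.6 mg/L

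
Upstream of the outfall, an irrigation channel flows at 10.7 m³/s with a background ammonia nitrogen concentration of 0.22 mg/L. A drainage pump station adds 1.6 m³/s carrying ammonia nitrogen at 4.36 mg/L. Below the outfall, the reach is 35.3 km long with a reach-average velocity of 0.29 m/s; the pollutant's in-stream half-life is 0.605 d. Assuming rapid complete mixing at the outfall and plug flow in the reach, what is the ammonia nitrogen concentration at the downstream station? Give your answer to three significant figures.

Conservation of mass: C = (10.70·0.2200 + 1.600·4.360) / 12.30 = 9.330/12.30 = 0.7585 mg/L.
Travel time t = 35.3·1000 / 0.29 = 121700 s = 33.81 h.
Half-life 0.605 d → k = ln 2 / 0.605 = 1.146 d⁻¹.
After decay, C = 0.7585 × e^(−kt) = 0.7585 × 0.1991 = 0.1510 mg/L.

0.151 mg/L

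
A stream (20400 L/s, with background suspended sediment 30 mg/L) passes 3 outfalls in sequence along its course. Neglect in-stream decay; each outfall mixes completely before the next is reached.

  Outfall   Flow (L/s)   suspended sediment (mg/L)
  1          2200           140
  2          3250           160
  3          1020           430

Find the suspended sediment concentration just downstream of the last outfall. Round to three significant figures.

After outfall 1: Q = 20400 + 2200 = 22600 L/s; C = (20400·30.00 + 2200·140.0)/22600 = 40.71 mg/L.
After outfall 2: Q = 22600 + 3250 = 25850 L/s; C = (22600·40.71 + 3250·160.0)/25850 = 55.71 mg/L.
After outfall 3: Q = 25850 + 1020 = 26870 L/s; C = (25850·55.71 + 1020·430.0)/26870 = 69.91 mg/L.

69.9 mg/L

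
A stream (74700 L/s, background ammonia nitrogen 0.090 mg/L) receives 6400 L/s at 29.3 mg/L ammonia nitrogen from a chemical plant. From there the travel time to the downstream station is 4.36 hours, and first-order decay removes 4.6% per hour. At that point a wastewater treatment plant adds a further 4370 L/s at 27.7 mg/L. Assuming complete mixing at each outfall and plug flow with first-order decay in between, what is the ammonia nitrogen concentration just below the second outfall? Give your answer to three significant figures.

3.27 mg/L

After mixing, C = (74700·0.09000 + 6400·29.30) / 81100 = 194200/81100 = 2.395 mg/L; combined flow 81100 L/s.
4.6%/h lost → k = −ln(1 − 0.046) = 0.04709 h⁻¹.
Decay over the reach: 2.395·exp(−kt) = 2.395·0.8144 = 1.951 mg/L.
Second outfall: C = (81100·1.951 + 4370·27.70)/85470 = 3.267 mg/L.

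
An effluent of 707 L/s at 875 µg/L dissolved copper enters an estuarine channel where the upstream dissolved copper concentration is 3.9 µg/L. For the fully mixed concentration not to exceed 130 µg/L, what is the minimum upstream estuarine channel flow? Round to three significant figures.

Set C_mix = 130: (Q·3.900 + 707.0·875.0) / (Q + 707.0) = 130
→ Q = 707.0·(875.0 − 130)/(130 − 3.900) = 4177 L/s.

4180 L/s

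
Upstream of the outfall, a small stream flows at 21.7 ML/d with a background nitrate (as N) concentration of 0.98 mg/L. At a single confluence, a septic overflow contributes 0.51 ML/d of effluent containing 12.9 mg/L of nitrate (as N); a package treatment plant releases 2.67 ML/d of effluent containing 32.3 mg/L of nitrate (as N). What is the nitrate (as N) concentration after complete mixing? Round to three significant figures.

4.59 mg/L

After mixing, C = (21.70·0.9800 + 0.5100·12.90 + 2.670·32.30) / 24.88 = 114.1/24.88 = 4.585 mg/L.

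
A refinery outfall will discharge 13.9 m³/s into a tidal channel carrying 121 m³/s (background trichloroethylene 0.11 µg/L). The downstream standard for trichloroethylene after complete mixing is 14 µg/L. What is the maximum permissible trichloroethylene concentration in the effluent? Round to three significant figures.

135 µg/L

At the limit, (Qr·Cr + Qe·Cₑ)/(Qr + Qe) = 14:
Cₑ = (134.9·14 − 121.0·0.1100) / 13.90 = 134.9 µg/L.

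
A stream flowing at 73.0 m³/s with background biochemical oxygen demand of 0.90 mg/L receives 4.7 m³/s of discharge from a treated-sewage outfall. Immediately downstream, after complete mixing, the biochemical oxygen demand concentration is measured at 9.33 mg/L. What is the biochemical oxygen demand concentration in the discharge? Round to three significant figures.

Mass balance: 73.00·0.9000 + 4.700·Cₑ = 77.70·9.330
→ Cₑ = (77.70·9.330 − 73.00·0.9000) / 4.700 = 140.3 mg/L.

140 mg/L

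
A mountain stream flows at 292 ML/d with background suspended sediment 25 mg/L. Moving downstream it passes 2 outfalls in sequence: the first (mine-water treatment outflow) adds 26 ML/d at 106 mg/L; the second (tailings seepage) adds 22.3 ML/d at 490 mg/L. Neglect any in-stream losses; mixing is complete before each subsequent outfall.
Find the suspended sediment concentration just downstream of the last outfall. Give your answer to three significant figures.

61.7 mg/L

After outfall 1: Q = 292.0 + 26.00 = 318.0 ML/d; C = (292.0·25.00 + 26.00·106.0)/318.0 = 31.62 mg/L.
After outfall 2: Q = 318.0 + 22.30 = 340.3 ML/d; C = (318.0·31.62 + 22.30·490.0)/340.3 = 61.66 mg/L.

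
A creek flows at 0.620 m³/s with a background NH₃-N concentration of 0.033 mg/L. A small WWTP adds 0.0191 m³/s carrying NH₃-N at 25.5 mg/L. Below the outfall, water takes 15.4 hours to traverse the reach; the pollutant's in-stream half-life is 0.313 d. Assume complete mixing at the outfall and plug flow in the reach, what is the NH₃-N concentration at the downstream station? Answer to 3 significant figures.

Mass balance: C = (0.6200·0.03300 + 0.01910·25.50) / 0.6391 = 0.5075/0.6391 = 0.7941 mg/L.
Half-life 0.313 d → k = ln 2 / 0.313 = 2.215 d⁻¹.
Applying C = C₀e^(−kt): 0.7941 × 0.2415 = 0.1918 mg/L.

0.192 mg/L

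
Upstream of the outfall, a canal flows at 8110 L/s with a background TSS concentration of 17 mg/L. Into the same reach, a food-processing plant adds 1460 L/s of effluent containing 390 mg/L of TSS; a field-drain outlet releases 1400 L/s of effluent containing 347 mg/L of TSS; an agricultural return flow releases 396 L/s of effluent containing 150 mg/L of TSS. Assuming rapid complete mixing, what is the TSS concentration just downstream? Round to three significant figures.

110 mg/L

Conservation of mass: C = (8110·17.00 + 1460·390.0 + 1400·347.0 + 396.0·150.0) / 11370 = 1252000/11370 = 110.2 mg/L.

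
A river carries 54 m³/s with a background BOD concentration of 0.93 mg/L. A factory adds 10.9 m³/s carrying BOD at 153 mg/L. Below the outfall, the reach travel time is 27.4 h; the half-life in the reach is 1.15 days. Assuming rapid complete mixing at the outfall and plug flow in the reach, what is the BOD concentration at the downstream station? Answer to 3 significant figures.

13.3 mg/L

After mixing, C = (54.00·0.9300 + 10.90·153.0) / 64.90 = 1718/64.90 = 26.47 mg/L.
Half-life 1.15 d → k = ln 2 / 1.15 = 0.6027 d⁻¹.
Applying C = C₀e^(−kt): 26.47 × 0.5025 = 13.30 mg/L.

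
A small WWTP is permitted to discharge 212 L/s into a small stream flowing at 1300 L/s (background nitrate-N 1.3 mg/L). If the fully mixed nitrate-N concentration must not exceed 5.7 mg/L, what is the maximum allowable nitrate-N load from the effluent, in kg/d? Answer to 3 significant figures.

Mass balance at the limit: 1300·1.300 + 212.0·Cₑ = 1512·5.7 → Cₑ = 32.68 mg/L.
212.0 L/s = 0.2120 m³/s. Load = 0.2120 m³/s × 32.68 g/m³ × 86 400 s/d = 598.6 kg/d.

599 kg/d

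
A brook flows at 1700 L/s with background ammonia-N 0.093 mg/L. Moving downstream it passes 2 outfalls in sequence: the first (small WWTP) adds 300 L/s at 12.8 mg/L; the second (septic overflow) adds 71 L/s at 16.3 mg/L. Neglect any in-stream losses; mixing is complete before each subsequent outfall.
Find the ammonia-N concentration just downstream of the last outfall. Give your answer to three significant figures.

Outfall 1: combined Q = 2000 L/s; C = (1700·0.09300 + 300.0·12.80)/2000 = 1.999 mg/L.
Outfall 2: combined Q = 2071 L/s; C = (2000·1.999 + 71.00·16.30)/2071 = 2.489 mg/L.

2.49 mg/L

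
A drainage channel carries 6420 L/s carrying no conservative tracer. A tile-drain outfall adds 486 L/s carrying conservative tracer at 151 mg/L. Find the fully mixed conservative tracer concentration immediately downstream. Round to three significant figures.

10.6 mg/L

After mixing, C = (6420·0 + 486.0·151.0) / 6906 = 73390/6906 = 10.63 mg/L.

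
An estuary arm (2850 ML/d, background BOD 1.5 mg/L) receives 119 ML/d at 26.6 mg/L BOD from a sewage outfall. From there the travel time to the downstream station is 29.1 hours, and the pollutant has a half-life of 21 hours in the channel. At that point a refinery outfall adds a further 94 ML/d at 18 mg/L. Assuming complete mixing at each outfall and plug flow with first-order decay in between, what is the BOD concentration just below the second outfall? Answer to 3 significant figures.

1.48 mg/L

Conservation of mass: C = (2850·1.500 + 119.0·26.60) / 2969 = 7440/2969 = 2.506 mg/L; combined flow 2969 ML/d.
Half-life 21 h → k = ln 2 / 21 = 0.03301 h⁻¹ = 0.7922 d⁻¹.
After decay, C = 2.506 × e^(−kt) = 2.506 × 0.3827 = 0.9591 mg/L.
Second outfall: C = (2969·0.9591 + 94.00·18.00)/3063 = 1.482 mg/L.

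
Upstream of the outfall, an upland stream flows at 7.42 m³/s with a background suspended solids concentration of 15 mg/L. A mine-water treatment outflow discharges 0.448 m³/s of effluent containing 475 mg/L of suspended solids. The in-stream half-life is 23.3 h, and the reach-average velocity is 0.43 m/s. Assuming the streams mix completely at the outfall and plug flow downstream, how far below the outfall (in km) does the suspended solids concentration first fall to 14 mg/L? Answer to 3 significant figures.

Flow-weighted average: C = (7.420·15.00 + 0.4480·475.0) / 7.868 = 324.1/7.868 = 41.19 mg/L.
Half-life 23.3 h → k = ln 2 / 23.3 = 0.02975 h⁻¹ = 0.7140 d⁻¹.
Set 41.19·exp(−k·t) = 14 → t = ln(41.19/14)/k = 130600 s = 36.28 h.
Distance = v·t = 0.43·130600 = 56160 m = 56.16 km.

56.2 km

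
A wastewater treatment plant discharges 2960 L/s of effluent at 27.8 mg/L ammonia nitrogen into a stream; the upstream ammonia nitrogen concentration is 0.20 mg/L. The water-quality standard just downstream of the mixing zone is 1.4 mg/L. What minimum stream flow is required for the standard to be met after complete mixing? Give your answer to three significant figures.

Set C_mix = 1.4: (Q·0.2000 + 2960·27.80) / (Q + 2960) = 1.4
→ Q = 2960·(27.80 − 1.4)/(1.4 − 0.2000) = 65120 L/s.

65100 L/s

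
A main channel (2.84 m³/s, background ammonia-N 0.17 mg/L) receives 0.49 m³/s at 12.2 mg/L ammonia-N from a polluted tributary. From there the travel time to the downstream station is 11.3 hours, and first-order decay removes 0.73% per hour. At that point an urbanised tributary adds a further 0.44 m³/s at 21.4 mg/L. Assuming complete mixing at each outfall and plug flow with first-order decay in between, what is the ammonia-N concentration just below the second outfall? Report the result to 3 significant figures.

4.08 mg/L

Conservation of mass: C = (2.840·0.1700 + 0.4900·12.20) / 3.330 = 6.461/3.330 = 1.940 mg/L; combined flow 3.330 m³/s.
0.73%/h lost → k = −ln(1 − 0.0073) = 0.007327 h⁻¹.
First-order decay: C = 1.940·exp(−k·t) = 1.940·0.9205 = 1.786 mg/L.
Second outfall: C = (3.330·1.786 + 0.4400·21.40)/3.770 = 4.075 mg/L.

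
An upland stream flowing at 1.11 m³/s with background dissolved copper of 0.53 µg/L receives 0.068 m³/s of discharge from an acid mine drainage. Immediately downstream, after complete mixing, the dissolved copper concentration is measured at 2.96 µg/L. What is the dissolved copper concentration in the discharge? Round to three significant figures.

Mass balance: 1.110·0.5300 + 0.06800·Cₑ = 1.178·2.960
→ Cₑ = (1.178·2.960 − 1.110·0.5300) / 0.06800 = 42.63 µg/L.

42.6 µg/L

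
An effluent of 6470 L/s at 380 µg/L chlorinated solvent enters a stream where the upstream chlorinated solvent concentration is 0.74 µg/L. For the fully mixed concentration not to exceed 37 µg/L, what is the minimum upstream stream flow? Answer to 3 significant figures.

Set C_mix = 37: (Q·0.7400 + 6470·380.0) / (Q + 6470) = 37
→ Q = 6470·(380.0 − 37)/(37 − 0.7400) = 61200 L/s.

61200 L/s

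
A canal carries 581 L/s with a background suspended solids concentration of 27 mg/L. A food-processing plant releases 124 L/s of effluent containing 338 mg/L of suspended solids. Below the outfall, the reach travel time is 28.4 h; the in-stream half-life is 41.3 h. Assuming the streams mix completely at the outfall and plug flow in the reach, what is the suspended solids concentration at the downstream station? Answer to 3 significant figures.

50.7 mg/L

Conservation of mass: C = (581.0·27.00 + 124.0·338.0) / 705.0 = 57600/705.0 = 81.70 mg/L.
Half-life 41.3 h → k = ln 2 / 41.3 = 0.01678 h⁻¹ = 0.4028 d⁻¹.
First-order decay: C = 81.70·exp(−k·t) = 81.70·0.6209 = 50.73 mg/L.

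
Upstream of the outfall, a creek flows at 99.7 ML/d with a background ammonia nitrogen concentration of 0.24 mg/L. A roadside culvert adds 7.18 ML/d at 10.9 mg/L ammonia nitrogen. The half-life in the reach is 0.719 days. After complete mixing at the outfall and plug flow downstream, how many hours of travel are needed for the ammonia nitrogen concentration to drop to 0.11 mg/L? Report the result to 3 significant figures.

Mixed concentration C = ΣQC/ΣQ = (99.70·0.2400 + 7.180·10.90) / 106.9 = 102.2/106.9 = 0.9561 mg/L.
Half-life 0.719 d → k = ln 2 / 0.719 = 0.9640 d⁻¹.
0.9561·exp(−k·t) = 0.11 → t = ln(0.9561/0.11)/k = 193800 s = 53.83 h.

53.8 h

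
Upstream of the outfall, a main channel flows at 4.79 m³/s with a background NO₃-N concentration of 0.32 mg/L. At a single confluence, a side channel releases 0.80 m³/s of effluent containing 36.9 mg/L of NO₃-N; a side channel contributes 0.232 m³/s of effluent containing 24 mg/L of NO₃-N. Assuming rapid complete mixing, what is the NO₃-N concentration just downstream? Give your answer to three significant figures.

Conservation of mass: C = (4.790·0.3200 + 0.8000·36.90 + 0.2320·24.00) / 5.822 = 36.62/5.822 = 6.290 mg/L.

6.29 mg/L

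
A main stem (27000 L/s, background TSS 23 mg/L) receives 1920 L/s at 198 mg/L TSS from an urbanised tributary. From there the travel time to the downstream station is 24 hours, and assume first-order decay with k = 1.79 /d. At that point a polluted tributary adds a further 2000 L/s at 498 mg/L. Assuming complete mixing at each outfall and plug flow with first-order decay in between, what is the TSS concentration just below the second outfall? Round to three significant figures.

37.6 mg/L

Flow-weighted average: C = (27000·23.00 + 1920·198.0) / 28920 = 1001000/28920 = 34.62 mg/L; combined flow 28920 L/s.
After decay, C = 34.62 × e^(−kt) = 34.62 × 0.1670 = 5.780 mg/L.
At the second outfall, C = (28920·5.780 + 2000·498.0) / (28920 + 2000) = 37.62 mg/L.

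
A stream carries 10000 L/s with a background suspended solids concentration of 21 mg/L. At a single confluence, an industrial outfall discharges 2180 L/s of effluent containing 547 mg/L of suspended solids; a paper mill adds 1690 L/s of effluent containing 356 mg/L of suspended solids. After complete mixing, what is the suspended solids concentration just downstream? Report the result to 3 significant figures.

Conservation of mass: C = (10000·21.00 + 2180·547.0 + 1690·356.0) / 13870 = 2004000/13870 = 144.5 mg/L.

144 mg/L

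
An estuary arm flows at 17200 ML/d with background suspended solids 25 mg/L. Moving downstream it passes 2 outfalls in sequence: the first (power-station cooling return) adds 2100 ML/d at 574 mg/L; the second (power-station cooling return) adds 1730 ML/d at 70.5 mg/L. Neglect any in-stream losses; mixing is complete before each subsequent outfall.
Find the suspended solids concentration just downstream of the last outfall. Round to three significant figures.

83.6 mg/L

Outfall 1: combined Q = 19300 ML/d; C = (17200·25.00 + 2100·574.0)/19300 = 84.74 mg/L.
Outfall 2: combined Q = 21030 ML/d; C = (19300·84.74 + 1730·70.50)/21030 = 83.56 mg/L.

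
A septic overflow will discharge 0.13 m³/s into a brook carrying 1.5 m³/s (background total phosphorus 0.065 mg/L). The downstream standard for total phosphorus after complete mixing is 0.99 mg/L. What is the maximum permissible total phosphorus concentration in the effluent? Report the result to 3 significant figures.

11.7 mg/L

At the limit, (Qr·Cr + Qe·Cₑ)/(Qr + Qe) = 0.99:
Cₑ = (1.630·0.99 − 1.500·0.06500) / 0.1300 = 11.66 mg/L.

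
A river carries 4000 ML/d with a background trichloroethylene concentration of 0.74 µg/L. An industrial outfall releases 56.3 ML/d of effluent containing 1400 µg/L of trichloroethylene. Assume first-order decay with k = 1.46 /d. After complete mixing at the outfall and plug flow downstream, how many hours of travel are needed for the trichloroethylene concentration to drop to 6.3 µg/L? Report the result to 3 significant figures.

Conservation of mass: C = (4000·0.7400 + 56.30·1400) / 4056 = 81780/4056 = 20.16 µg/L.
20.16·exp(−k·t) = 6.3 → t = ln(20.16/6.3)/k = 68840 s = 19.12 h.

19.1 h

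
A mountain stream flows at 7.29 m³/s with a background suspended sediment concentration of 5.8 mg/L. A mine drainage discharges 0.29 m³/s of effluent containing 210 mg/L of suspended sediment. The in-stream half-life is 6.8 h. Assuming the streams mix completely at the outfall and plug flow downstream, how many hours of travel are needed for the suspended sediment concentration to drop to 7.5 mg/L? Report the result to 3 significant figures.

5.85 h

Mass balance: C = (7.290·5.800 + 0.2900·210.0) / 7.580 = 103.2/7.580 = 13.61 mg/L.
Half-life 6.8 h → k = ln 2 / 6.8 = 0.1019 h⁻¹ = 2.446 d⁻¹.
13.61·exp(−k·t) = 7.5 → t = ln(13.61/7.5)/k = 21050 s = 5.848 h.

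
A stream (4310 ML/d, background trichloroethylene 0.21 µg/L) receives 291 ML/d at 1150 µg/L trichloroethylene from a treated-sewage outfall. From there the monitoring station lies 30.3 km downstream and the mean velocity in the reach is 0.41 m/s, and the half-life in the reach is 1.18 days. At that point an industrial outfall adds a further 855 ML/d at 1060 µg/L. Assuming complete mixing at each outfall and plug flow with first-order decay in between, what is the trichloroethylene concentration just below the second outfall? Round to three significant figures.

After mixing, C = (4310·0.2100 + 291.0·1150) / 4601 = 335600/4601 = 72.93 µg/L; combined flow 4601 ML/d.
Travel time t = 30.3·1000 / 0.41 = 73900 s = 20.53 h.
Half-life 1.18 d → k = ln 2 / 1.18 = 0.5874 d⁻¹.
Applying C = C₀e^(−kt): 72.93 × 0.6050 = 44.13 µg/L.
At the second outfall, C = (4601·44.13 + 855.0·1060) / (4601 + 855.0) = 203.3 µg/L.

203 µg/L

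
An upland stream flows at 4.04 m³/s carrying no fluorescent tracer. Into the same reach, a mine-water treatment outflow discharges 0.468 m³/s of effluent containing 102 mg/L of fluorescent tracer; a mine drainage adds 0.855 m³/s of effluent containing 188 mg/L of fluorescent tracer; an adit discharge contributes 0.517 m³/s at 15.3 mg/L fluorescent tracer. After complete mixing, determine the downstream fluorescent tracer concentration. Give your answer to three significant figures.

36.8 mg/L

After mixing, C = (4.040·0 + 0.4680·102.0 + 0.8550·188.0 + 0.5170·15.30) / 5.880 = 216.4/5.880 = 36.80 mg/L.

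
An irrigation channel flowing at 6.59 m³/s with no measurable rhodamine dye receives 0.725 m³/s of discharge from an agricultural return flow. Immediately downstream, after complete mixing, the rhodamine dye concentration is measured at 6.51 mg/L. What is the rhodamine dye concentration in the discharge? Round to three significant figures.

Mass balance: 6.590·0 + 0.7250·Cₑ = 7.315·6.510
→ Cₑ = (7.315·6.510 − 6.590·0) / 0.7250 = 65.68 mg/L.

65.7 mg/L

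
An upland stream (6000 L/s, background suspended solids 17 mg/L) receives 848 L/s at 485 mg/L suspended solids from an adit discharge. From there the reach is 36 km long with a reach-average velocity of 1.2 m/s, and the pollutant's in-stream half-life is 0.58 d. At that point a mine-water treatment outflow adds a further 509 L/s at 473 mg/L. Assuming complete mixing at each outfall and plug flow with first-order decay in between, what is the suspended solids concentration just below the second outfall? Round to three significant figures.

78.8 mg/L

Flow-weighted average: C = (6000·17.00 + 848.0·485.0) / 6848 = 513300/6848 = 74.95 mg/L; combined flow 6848 L/s.
Travel time t = 36·1000 / 1.2 = 30000 s = 8.333 h.
Half-life 0.58 d → k = ln 2 / 0.58 = 1.195 d⁻¹.
Applying C = C₀e^(−kt): 74.95 × 0.6604 = 49.50 mg/L.
Second outfall: C = (6848·49.50 + 509.0·473.0)/7357 = 78.80 mg/L.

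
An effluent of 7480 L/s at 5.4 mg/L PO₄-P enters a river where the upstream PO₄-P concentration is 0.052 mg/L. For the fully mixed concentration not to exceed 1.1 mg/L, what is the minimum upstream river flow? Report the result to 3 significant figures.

30700 L/s

Set C_mix = 1.1: (Q·0.05200 + 7480·5.400) / (Q + 7480) = 1.1
→ Q = 7480·(5.400 − 1.1)/(1.1 − 0.05200) = 30690 L/s.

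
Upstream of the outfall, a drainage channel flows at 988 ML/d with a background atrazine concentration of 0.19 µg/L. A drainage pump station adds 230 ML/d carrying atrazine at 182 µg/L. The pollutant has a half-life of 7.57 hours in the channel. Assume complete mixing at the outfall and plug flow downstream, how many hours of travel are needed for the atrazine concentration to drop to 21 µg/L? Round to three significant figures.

5.43 h

Flow-weighted average: C = (988.0·0.1900 + 230.0·182.0) / 1218 = 42050/1218 = 34.52 µg/L.
Half-life 7.57 h → k = ln 2 / 7.57 = 0.09157 h⁻¹ = 2.198 d⁻¹.
34.52·exp(−k·t) = 21 → t = ln(34.52/21)/k = 19540 s = 5.429 h.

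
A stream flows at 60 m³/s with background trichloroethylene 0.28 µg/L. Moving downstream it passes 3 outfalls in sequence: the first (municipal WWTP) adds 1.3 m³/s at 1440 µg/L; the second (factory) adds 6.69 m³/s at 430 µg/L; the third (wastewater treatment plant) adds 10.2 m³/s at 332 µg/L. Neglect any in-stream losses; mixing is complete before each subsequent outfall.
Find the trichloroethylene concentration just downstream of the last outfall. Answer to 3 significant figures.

104 µg/L

Outfall 1: combined Q = 61.30 m³/s; C = (60.00·0.2800 + 1.300·1440)/61.30 = 30.81 µg/L.
Outfall 2: combined Q = 67.99 m³/s; C = (61.30·30.81 + 6.690·430.0)/67.99 = 70.09 µg/L.
Outfall 3: combined Q = 78.19 m³/s; C = (67.99·70.09 + 10.20·332.0)/78.19 = 104.3 µg/L.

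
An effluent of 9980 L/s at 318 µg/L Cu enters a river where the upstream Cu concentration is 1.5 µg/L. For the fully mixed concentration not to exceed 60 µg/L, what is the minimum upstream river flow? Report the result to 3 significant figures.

44000 L/s

Set C_mix = 60: (Q·1.500 + 9980·318.0) / (Q + 9980) = 60
→ Q = 9980·(318.0 − 60)/(60 − 1.500) = 44010 L/s.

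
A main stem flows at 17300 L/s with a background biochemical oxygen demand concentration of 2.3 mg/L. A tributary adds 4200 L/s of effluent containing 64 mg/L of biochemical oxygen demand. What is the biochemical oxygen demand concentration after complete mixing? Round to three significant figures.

Flow-weighted average: C = (17300·2.300 + 4200·64.00) / 21500 = 308600/21500 = 14.35 mg/L.

14.4 mg/L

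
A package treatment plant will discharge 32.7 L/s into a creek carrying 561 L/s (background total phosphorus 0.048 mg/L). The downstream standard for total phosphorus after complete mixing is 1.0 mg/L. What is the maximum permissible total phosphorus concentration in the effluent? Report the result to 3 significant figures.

17.3 mg/L

At the limit, (Qr·Cr + Qe·Cₑ)/(Qr + Qe) = 1.0:
Cₑ = (593.7·1.0 − 561.0·0.04800) / 32.70 = 17.33 mg/L.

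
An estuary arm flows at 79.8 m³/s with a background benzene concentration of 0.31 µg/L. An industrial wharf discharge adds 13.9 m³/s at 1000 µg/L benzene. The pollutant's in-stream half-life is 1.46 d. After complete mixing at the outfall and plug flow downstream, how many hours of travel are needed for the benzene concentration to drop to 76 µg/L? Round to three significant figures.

Mixed concentration C = ΣQC/ΣQ = (79.80·0.3100 + 13.90·1000) / 93.70 = 13920/93.70 = 148.6 µg/L.
Half-life 1.46 d → k = ln 2 / 1.46 = 0.4748 d⁻¹.
148.6·exp(−k·t) = 76 → t = ln(148.6/76)/k = 122000 s = 33.90 h.

33.9 h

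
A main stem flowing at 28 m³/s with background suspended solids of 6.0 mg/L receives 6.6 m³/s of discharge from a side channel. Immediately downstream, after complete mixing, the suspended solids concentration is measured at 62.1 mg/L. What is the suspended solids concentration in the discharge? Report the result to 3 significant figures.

300 mg/L

Mass balance: 28.00·6.000 + 6.600·Cₑ = 34.60·62.10
→ Cₑ = (34.60·62.10 − 28.00·6.000) / 6.600 = 300.1 mg/L.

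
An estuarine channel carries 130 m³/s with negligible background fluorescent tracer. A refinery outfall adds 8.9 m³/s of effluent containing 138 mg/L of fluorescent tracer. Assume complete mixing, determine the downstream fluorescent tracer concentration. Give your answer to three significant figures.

8.84 mg/L

Flow-weighted average: C = (130.0·0 + 8.900·138.0) / 138.9 = 1228/138.9 = 8.842 mg/L.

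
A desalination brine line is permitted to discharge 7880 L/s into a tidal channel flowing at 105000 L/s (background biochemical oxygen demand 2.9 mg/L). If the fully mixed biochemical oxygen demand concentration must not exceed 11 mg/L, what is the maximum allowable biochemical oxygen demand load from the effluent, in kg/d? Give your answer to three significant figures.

Mass balance at the limit: 105000·2.900 + 7880·Cₑ = 112900·11 → Cₑ = 118.9 mg/L.
7880 L/s = 7.880 m³/s. Load = 7.880 m³/s × 118.9 g/m³ × 86 400 s/d = 80970 kg/d.

81000 kg/d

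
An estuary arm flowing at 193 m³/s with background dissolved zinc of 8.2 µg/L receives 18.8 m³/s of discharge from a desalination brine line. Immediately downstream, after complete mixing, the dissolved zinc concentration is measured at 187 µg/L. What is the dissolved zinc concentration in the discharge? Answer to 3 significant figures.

Mass balance: 193.0·8.200 + 18.80·Cₑ = 211.8·187.0
→ Cₑ = (211.8·187.0 − 193.0·8.200) / 18.80 = 2023 µg/L.

2020 µg/L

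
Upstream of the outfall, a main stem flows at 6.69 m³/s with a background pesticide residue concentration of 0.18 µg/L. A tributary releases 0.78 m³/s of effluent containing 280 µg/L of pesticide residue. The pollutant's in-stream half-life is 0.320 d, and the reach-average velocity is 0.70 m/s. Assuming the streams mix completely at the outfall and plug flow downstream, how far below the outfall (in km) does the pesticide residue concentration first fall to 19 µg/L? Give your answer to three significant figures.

Mass balance: C = (6.690·0.1800 + 0.7800·280.0) / 7.470 = 219.6/7.470 = 29.40 µg/L.
Half-life 0.320 d → k = ln 2 / 0.320 = 2.166 d⁻¹.
Set 29.40·exp(−k·t) = 19 → t = ln(29.40/19)/k = 17410 s = 4.836 h.
Distance = v·t = 0.70·17410 = 12190 m = 12.19 km.

12.2 km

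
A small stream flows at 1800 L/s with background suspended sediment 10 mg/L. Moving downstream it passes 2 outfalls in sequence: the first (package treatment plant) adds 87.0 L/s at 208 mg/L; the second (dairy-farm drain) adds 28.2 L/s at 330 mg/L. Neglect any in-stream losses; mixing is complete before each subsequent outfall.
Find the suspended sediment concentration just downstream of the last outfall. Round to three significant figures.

23.7 mg/L

After outfall 1: Q = 1800 + 87.00 = 1887 L/s; C = (1800·10.00 + 87.00·208.0)/1887 = 19.13 mg/L.
After outfall 2: Q = 1887 + 28.20 = 1915 L/s; C = (1887·19.13 + 28.20·330.0)/1915 = 23.71 mg/L.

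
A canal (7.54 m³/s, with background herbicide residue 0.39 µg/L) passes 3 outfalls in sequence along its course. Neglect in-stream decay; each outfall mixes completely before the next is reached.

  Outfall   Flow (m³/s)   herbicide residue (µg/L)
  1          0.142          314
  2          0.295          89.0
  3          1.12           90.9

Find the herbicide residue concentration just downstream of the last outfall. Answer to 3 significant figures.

19.3 µg/L

Outfall 1: combined Q = 7.682 m³/s; C = (7.540·0.3900 + 0.1420·314.0)/7.682 = 6.187 µg/L.
Outfall 2: combined Q = 7.977 m³/s; C = (7.682·6.187 + 0.2950·89.00)/7.977 = 9.250 µg/L.
Outfall 3: combined Q = 9.097 m³/s; C = (7.977·9.250 + 1.120·90.90)/9.097 = 19.30 µg/L.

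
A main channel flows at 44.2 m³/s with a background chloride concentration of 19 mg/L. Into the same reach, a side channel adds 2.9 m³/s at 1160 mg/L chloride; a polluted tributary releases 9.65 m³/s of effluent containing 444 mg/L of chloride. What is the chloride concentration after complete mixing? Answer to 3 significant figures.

150 mg/L

After mixing, C = (44.20·19.00 + 2.900·1160 + 9.650·444.0) / 56.75 = 8488/56.75 = 149.6 mg/L.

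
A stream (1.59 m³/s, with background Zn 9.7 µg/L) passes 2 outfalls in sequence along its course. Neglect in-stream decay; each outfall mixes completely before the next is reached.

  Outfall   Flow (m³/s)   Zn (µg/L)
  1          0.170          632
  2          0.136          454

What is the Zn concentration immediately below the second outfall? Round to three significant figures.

Outfall 1: combined Q = 1.760 m³/s; C = (1.590·9.700 + 0.1700·632.0)/1.760 = 69.81 µg/L.
Outfall 2: combined Q = 1.896 m³/s; C = (1.760·69.81 + 0.1360·454.0)/1.896 = 97.37 µg/L.

97.4 µg/L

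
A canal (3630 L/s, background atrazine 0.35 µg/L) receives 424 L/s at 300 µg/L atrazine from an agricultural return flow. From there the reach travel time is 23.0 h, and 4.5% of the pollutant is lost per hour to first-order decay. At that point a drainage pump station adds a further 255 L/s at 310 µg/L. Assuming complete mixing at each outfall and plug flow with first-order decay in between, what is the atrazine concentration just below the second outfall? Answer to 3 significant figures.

28.7 µg/L

Mixed concentration C = ΣQC/ΣQ = (3630·0.3500 + 424.0·300.0) / 4054 = 128500/4054 = 31.69 µg/L; combined flow 4054 L/s.
4.5%/h lost → k = −ln(1 − 0.045) = 0.04604 h⁻¹.
First-order decay: C = 31.69·exp(−k·t) = 31.69·0.3468 = 10.99 µg/L.
At the second outfall, C = (4054·10.99 + 255.0·310.0) / (4054 + 255.0) = 28.68 µg/L.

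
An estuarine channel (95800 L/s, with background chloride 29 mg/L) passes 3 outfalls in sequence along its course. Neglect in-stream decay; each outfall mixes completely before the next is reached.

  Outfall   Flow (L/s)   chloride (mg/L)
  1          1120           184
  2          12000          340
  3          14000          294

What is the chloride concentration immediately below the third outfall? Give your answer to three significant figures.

91.0 mg/L

After outfall 1: Q = 95800 + 1120 = 96920 L/s; C = (95800·29.00 + 1120·184.0)/96920 = 30.79 mg/L.
After outfall 2: Q = 96920 + 12000 = 108900 L/s; C = (96920·30.79 + 12000·340.0)/108900 = 64.86 mg/L.
After outfall 3: Q = 108900 + 14000 = 122900 L/s; C = (108900·64.86 + 14000·294.0)/122900 = 90.96 mg/L.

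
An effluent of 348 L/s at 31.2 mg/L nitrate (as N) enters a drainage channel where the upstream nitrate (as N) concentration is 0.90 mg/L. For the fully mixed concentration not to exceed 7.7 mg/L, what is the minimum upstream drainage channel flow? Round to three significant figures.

1200 L/s

Set C_mix = 7.7: (Q·0.9000 + 348.0·31.20) / (Q + 348.0) = 7.7
→ Q = 348.0·(31.20 − 7.7)/(7.7 − 0.9000) = 1203 L/s.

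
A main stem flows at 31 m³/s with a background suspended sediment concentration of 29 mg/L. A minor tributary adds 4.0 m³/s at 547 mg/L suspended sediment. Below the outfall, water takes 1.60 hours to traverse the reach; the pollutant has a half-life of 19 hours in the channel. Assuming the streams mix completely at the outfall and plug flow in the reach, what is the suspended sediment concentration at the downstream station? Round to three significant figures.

83.2 mg/L

After mixing, C = (31.00·29.00 + 4.000·547.0) / 35.00 = 3087/35.00 = 88.20 mg/L.
Half-life 19 h → k = ln 2 / 19 = 0.03648 h⁻¹ = 0.8756 d⁻¹.
First-order decay: C = 88.20·exp(−k·t) = 88.20·0.9433 = 83.20 mg/L.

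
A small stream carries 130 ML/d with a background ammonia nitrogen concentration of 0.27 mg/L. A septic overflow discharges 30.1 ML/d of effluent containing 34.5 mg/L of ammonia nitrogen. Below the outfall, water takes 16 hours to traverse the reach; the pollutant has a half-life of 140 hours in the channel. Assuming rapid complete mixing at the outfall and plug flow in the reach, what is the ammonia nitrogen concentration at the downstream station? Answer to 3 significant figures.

6.19 mg/L

After mixing, C = (130.0·0.2700 + 30.10·34.50) / 160.1 = 1074/160.1 = 6.705 mg/L.
Half-life 140 h → k = ln 2 / 140 = 0.004951 h⁻¹ = 0.1188 d⁻¹.
Applying C = C₀e^(−kt): 6.705 × 0.9238 = 6.195 mg/L.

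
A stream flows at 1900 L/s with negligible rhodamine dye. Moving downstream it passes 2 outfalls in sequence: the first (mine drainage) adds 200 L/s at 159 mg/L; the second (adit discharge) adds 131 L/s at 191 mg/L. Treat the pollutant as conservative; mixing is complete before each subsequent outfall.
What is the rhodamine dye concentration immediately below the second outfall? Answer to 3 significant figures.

25.5 mg/L

Below outfall 1: Q → 2100 L/s, C = (1900·0 + 200.0·159.0)/2100 = 15.14 mg/L.
Below outfall 2: Q → 2231 L/s, C = (2100·15.14 + 131.0·191.0)/2231 = 25.47 mg/L.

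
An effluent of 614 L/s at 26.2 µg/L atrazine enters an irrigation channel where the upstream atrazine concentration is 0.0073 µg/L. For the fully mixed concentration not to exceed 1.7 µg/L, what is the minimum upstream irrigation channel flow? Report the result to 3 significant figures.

Set C_mix = 1.7: (Q·0.007300 + 614.0·26.20) / (Q + 614.0) = 1.7
→ Q = 614.0·(26.20 − 1.7)/(1.7 − 0.007300) = 8887 L/s.

8890 L/s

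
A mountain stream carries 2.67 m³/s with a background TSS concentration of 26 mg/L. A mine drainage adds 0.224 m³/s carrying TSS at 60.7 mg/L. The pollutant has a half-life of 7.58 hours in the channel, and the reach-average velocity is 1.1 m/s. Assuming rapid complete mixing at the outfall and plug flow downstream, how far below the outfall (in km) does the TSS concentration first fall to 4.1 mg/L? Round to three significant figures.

Conservation of mass: C = (2.670·26.00 + 0.2240·60.70) / 2.894 = 83.02/2.894 = 28.69 mg/L.
Half-life 7.58 h → k = ln 2 / 7.58 = 0.09144 h⁻¹ = 2.195 d⁻¹.
Set 28.69·exp(−k·t) = 4.1 → t = ln(28.69/4.1)/k = 76590 s = 21.27 h.
Distance = v·t = 1.1·76590 = 84250 m = 84.25 km.

84.2 km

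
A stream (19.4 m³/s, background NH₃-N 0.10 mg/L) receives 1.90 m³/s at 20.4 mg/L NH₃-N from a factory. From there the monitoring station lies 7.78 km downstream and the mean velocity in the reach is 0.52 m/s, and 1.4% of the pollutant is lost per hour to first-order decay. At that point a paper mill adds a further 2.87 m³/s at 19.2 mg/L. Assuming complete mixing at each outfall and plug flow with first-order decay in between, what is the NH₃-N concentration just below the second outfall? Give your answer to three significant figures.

3.87 mg/L

Conservation of mass: C = (19.40·0.1000 + 1.900·20.40) / 21.30 = 40.70/21.30 = 1.911 mg/L; combined flow 21.30 m³/s.
Travel time t = 7.78·1000 / 0.52 = 14960 s = 4.156 h.
1.4%/h lost → k = −ln(1 − 0.014) = 0.01410 h⁻¹.
First-order decay: C = 1.911·exp(−k·t) = 1.911·0.9431 = 1.802 mg/L.
Second outfall: C = (21.30·1.802 + 2.870·19.20)/24.17 = 3.868 mg/L.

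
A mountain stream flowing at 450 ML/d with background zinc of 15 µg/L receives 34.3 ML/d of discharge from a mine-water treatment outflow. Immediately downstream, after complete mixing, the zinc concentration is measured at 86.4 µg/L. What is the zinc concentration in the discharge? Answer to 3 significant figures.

Mass balance: 450.0·15.00 + 34.30·Cₑ = 484.3·86.40
→ Cₑ = (484.3·86.40 − 450.0·15.00) / 34.30 = 1023 µg/L.

1020 µg/L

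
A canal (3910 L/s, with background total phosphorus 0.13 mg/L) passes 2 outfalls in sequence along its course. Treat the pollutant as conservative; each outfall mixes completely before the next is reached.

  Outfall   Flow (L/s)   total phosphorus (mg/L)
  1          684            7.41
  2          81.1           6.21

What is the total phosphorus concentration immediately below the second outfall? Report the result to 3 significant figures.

Below outfall 1: Q → 4594 L/s, C = (3910·0.1300 + 684.0·7.410)/4594 = 1.214 mg/L.
Below outfall 2: Q → 4675 L/s, C = (4594·1.214 + 81.10·6.210)/4675 = 1.301 mg/L.

1.30 mg/L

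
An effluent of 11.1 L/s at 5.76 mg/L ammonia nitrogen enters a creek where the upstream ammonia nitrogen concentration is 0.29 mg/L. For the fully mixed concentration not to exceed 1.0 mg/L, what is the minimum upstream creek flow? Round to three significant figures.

74.4 L/s

Set C_mix = 1.0: (Q·0.2900 + 11.10·5.760) / (Q + 11.10) = 1.0
→ Q = 11.10·(5.760 − 1.0)/(1.0 − 0.2900) = 74.42 L/s.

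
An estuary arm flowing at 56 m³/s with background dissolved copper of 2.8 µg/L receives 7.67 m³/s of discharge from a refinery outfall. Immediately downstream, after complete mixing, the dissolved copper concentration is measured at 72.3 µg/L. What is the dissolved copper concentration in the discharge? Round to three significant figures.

580 µg/L

Mass balance: 56.00·2.800 + 7.670·Cₑ = 63.67·72.30
→ Cₑ = (63.67·72.30 − 56.00·2.800) / 7.670 = 579.7 µg/L.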